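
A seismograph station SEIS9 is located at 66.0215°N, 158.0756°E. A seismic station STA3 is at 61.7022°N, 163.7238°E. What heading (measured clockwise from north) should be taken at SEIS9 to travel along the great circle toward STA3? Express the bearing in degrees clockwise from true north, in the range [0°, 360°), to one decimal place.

Δλ = 5.6482°
y = sin Δλ · cos φ₂ = 0.046656
x = cos φ₁ sin φ₂ − sin φ₁ cos φ₂ cos Δλ = -0.073212
θ = atan2(y, x) = 147.4914° → 147.4914° (mod 360°)

147.5°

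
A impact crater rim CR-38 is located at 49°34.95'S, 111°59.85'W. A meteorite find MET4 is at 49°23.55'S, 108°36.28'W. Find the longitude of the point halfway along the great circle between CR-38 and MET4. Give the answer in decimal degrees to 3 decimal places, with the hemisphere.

110.298°W

CR-38: φ = -49.58250°, λ = -111.99750°
MET4: φ = -49.39250°, λ = -108.60467°
Bx = cos φ₂ cos Δλ = 0.649733,  By = cos φ₂ sin Δλ = 0.038520
φₘ = atan2(sin φ₁ + sin φ₂, √((cos φ₁ + Bx)² + By²)) = -49.49990°
λₘ = λ₁ + atan2(By, cos φ₁ + Bx) = -110.29779°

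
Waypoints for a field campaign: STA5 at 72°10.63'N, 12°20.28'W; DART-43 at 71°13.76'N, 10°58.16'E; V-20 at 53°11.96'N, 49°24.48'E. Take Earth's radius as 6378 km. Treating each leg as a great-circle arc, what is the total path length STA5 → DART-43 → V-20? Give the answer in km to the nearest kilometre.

3556 km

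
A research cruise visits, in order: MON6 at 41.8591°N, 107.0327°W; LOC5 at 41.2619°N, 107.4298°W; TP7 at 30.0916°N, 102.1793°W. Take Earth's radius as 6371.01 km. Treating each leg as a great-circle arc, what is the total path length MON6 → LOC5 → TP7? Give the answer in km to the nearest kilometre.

MON6→LOC5: c = 0.011642 rad, d = 74.17 km
LOC5→TP7: c = 0.208576 rad, d = 1328.84 km
Total = 74.17 + 1328.84 = 1403.01 km

1403 km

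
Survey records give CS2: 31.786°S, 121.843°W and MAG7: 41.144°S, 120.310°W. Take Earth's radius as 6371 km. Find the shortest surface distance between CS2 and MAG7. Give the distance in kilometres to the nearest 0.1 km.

Δφ = -9.3580°,  Δλ = 1.5330°
a = sin²(Δφ/2) + cos φ₁ cos φ₂ sin²(Δλ/2) = 0.006769
c = 2·arcsin(√a) = 0.164731 rad = 9.4384°
d = R·c = 6371 × 0.164731 = 1049.5 km

1049.5 km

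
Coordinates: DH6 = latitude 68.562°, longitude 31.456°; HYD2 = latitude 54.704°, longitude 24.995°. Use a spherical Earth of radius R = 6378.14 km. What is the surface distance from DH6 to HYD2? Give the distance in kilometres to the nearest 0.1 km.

Δφ = -13.8580°,  Δλ = -6.4610°
a = sin²(Δφ/2) + cos φ₁ cos φ₂ sin²(Δλ/2) = 0.015224
c = 2·arcsin(√a) = 0.247406 rad = 14.1753°
d = R·c = 6378.14 × 0.247406 = 1578.0 km

1578.0 km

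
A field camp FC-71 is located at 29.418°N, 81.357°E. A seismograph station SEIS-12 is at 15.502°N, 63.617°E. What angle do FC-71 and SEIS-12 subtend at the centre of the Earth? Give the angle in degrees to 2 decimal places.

Δφ = -13.9160°,  Δλ = -17.7400°
a = sin²(Δφ/2) + cos φ₁ cos φ₂ sin²(Δλ/2) = 0.034632
c = 2·arcsin(√a) = 0.374375 rad = 21.4501°

21.45°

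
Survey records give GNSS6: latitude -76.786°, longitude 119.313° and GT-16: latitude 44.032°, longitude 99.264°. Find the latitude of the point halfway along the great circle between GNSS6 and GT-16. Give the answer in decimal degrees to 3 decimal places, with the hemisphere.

16.552°S

Bx = cos φ₂ cos Δλ = 0.675383,  By = cos φ₂ sin Δλ = -0.246474
φₘ = atan2(sin φ₁ + sin φ₂, √((cos φ₁ + Bx)² + By²)) = -16.55169°
λₘ = λ₁ + atan2(By, cos φ₁ + Bx) = 104.06166°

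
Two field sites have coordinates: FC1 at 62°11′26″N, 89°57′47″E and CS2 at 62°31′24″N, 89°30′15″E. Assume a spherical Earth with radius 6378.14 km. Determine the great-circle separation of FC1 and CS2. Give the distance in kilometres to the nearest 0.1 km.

FC1: φ = +62.19056°, λ = +89.96306°
CS2: φ = +62.52333°, λ = +89.50417°
Δφ = 0.3328°,  Δλ = -0.4589°
a = sin²(Δφ/2) + cos φ₁ cos φ₂ sin²(Δλ/2) = 0.000012
c = 2·arcsin(√a) = 0.006895 rad = 0.3951°
d = R·c = 6378.14 × 0.006895 = 44.0 km

44.0 km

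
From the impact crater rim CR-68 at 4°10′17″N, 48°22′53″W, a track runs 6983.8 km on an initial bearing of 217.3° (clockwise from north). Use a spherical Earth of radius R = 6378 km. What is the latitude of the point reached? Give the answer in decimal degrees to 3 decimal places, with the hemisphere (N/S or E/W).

42.215°S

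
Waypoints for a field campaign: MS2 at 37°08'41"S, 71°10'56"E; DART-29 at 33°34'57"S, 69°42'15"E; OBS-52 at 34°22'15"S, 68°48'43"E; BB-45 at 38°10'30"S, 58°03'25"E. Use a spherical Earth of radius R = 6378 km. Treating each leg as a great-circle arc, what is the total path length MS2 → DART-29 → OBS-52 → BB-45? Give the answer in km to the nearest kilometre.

1592 km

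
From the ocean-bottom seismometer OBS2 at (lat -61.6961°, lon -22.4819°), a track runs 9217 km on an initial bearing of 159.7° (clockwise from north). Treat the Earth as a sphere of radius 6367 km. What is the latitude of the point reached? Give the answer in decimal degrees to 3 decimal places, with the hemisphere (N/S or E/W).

33.333°S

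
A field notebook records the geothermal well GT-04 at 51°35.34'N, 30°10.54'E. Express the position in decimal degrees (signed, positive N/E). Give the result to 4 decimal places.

lat: 51.5890° N → +51.5890°
lon: 30.1757° E → +30.1757°

+51.5890°, +30.1757°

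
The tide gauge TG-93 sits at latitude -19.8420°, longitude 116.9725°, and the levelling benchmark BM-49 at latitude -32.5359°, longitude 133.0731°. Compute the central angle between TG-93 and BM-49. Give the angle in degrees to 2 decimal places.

19.19°

Δφ = -12.6939°,  Δλ = 16.1006°
a = sin²(Δφ/2) + cos φ₁ cos φ₂ sin²(Δλ/2) = 0.027773
c = 2·arcsin(√a) = 0.334869 rad = 19.1866°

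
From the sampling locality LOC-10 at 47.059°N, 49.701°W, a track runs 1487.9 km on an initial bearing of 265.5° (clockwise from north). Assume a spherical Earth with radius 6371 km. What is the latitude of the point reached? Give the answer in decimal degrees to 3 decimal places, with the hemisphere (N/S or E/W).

δ = d/R = 1487.9/6371 = 0.233543 rad
φ₂ = arcsin(sin φ₁ cos δ + cos φ₁ sin δ cos θ)
   = arcsin(0.73206·0.97285 + 0.68124·0.23143·-0.07846) = 44.41197°
λ₂ = λ₁ + atan2(sin θ sin δ cos φ₁, cos δ − sin φ₁ sin φ₂) = -68.54414°

44.412°N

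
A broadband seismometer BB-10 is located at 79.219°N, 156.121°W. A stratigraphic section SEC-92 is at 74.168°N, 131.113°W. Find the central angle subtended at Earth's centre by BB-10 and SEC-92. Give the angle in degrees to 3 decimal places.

7.549°

Δφ = -5.0510°,  Δλ = 25.0080°
a = sin²(Δφ/2) + cos φ₁ cos φ₂ sin²(Δλ/2) = 0.004334
c = 2·arcsin(√a) = 0.131758 rad = 7.5492°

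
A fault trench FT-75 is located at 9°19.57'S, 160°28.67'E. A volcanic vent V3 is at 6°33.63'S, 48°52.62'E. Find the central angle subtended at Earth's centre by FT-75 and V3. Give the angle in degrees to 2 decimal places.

110.02°

FT-75: φ = -9.32617°, λ = +160.47783°
V3: φ = -6.56050°, λ = +48.87700°
Δφ = 2.7657°,  Δλ = -111.6008°
a = sin²(Δφ/2) + cos φ₁ cos φ₂ sin²(Δλ/2) = 0.671189
c = 2·arcsin(√a) = 1.920243 rad = 110.0218°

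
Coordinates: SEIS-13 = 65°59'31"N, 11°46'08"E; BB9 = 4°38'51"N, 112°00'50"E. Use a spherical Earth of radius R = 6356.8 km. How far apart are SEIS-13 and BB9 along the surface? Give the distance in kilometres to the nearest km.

9973 km

SEIS-13: φ = +65.99194°, λ = +11.76889°
BB9: φ = +4.64750°, λ = +112.01389°
Δφ = -61.3444°,  Δλ = 100.2450°
a = sin²(Δφ/2) + cos φ₁ cos φ₂ sin²(Δλ/2) = 0.499055
c = 2·arcsin(√a) = 1.568907 rad = 89.8917°
d = R·c = 6356.8 × 1.568907 = 9973.2 km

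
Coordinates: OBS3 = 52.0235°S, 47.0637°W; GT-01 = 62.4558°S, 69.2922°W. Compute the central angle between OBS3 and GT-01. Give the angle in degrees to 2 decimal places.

15.78°

Δφ = -10.4323°,  Δλ = -22.2285°
a = sin²(Δφ/2) + cos φ₁ cos φ₂ sin²(Δλ/2) = 0.018839
c = 2·arcsin(√a) = 0.275379 rad = 15.7780°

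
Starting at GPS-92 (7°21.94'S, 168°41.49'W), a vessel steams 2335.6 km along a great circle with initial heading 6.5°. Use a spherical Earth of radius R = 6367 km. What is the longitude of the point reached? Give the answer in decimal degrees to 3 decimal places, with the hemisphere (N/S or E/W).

166.298°W

GPS-92: φ = -7.36567°, λ = -168.69150°
δ = d/R = 2335.6/6367 = 0.366829 rad
φ₂ = arcsin(sin φ₁ cos δ + cos φ₁ sin δ cos θ)
   = arcsin(-0.12820·0.93347 + 0.99175·0.35866·0.99357) = 13.51731°
λ₂ = λ₁ + atan2(sin θ sin δ cos φ₁, cos δ − sin φ₁ sin φ₂) = -166.29825°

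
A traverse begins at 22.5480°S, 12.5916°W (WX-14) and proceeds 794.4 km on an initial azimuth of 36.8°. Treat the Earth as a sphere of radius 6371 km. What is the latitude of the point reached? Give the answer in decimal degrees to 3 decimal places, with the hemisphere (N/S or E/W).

16.769°S

δ = d/R = 794.4/6371 = 0.124690 rad
φ₂ = arcsin(sin φ₁ cos δ + cos φ₁ sin δ cos θ)
   = arcsin(-0.38346·0.99224 + 0.92356·0.12437·0.80073) = -16.76865°
λ₂ = λ₁ + atan2(sin θ sin δ cos φ₁, cos δ − sin φ₁ sin φ₂) = -8.12905°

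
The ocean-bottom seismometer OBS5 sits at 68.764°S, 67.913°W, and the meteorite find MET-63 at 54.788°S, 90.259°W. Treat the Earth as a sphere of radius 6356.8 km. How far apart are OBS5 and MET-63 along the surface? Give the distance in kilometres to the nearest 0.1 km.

1920.4 km

Δφ = 13.9760°,  Δλ = -22.3460°
a = sin²(Δφ/2) + cos φ₁ cos φ₂ sin²(Δλ/2) = 0.022643
c = 2·arcsin(√a) = 0.302102 rad = 17.3092°
d = R·c = 6356.8 × 0.302102 = 1920.4 km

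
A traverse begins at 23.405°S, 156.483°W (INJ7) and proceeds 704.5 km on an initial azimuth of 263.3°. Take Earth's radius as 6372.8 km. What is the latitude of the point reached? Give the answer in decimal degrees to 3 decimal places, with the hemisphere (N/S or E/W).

23.992°S

δ = d/R = 704.5/6372.8 = 0.110548 rad
φ₂ = arcsin(sin φ₁ cos δ + cos φ₁ sin δ cos θ)
   = arcsin(-0.39723·0.99390 + 0.91772·0.11032·-0.11667) = -23.99241°
λ₂ = λ₁ + atan2(sin θ sin δ cos φ₁, cos δ − sin φ₁ sin φ₂) = -163.37116°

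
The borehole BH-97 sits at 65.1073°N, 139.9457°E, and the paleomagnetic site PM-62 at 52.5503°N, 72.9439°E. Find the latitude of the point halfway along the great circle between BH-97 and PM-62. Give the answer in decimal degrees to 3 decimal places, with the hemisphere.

63.066°N

Bx = cos φ₂ cos Δλ = 0.237572,  By = cos φ₂ sin Δλ = -0.559734
φₘ = atan2(sin φ₁ + sin φ₂, √((cos φ₁ + Bx)² + By²)) = 63.06564°
λₘ = λ₁ + atan2(By, cos φ₁ + Bx) = 99.58039°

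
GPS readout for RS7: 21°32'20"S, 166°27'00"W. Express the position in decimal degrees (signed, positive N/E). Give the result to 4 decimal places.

-21.5389°, -166.4500°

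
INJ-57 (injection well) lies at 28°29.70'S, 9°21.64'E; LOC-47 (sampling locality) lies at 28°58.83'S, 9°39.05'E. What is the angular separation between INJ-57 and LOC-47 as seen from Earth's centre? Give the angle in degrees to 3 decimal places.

INJ-57: φ = -28.49500°, λ = +9.36067°
LOC-47: φ = -28.98050°, λ = +9.65083°
Δφ = -0.4855°,  Δλ = 0.2902°
a = sin²(Δφ/2) + cos φ₁ cos φ₂ sin²(Δλ/2) = 0.000023
c = 2·arcsin(√a) = 0.009567 rad = 0.5481°

0.548°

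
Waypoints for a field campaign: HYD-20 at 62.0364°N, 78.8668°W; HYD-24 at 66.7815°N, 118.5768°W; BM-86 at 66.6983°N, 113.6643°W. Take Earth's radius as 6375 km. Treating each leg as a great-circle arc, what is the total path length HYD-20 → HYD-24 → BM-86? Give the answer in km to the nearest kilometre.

2159 km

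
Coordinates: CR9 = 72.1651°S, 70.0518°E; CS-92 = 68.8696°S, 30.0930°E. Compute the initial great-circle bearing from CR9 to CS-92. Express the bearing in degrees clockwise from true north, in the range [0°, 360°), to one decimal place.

264.4°

Δλ = -39.9588°
y = sin Δλ · cos φ₂ = -0.231521
x = cos φ₁ sin φ₂ − sin φ₁ cos φ₂ cos Δλ = -0.022642
θ = atan2(y, x) = -95.5855° → 264.4145° (mod 360°)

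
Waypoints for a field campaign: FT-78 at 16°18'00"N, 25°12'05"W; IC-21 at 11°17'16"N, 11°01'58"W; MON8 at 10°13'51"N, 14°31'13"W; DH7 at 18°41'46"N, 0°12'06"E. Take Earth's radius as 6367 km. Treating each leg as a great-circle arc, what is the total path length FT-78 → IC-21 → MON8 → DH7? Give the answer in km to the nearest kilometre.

3866 km

FT-78: φ = +16.30000°, λ = -25.20139°
IC-21: φ = +11.28778°, λ = -11.03278°
MON8: φ = +10.23083°, λ = -14.52028°
DH7: φ = +18.69611°, λ = +0.20167°
FT-78→IC-21: c = 0.255476 rad, d = 1626.61 km
IC-21→MON8: c = 0.062578 rad, d = 398.43 km
MON8→DH7: c = 0.289094 rad, d = 1840.66 km
Total = 1626.61 + 398.43 + 1840.66 = 3865.71 km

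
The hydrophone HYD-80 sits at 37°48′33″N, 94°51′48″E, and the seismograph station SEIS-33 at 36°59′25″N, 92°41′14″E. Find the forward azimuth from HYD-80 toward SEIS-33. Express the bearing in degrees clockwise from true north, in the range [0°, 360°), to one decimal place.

245.3°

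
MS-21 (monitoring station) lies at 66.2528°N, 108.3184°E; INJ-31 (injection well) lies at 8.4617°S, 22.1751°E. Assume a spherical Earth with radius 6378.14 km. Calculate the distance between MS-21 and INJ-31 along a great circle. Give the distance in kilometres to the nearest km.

10708 km

Δφ = -74.7145°,  Δλ = -86.1433°
a = sin²(Δφ/2) + cos φ₁ cos φ₂ sin²(Δλ/2) = 0.553949
c = 2·arcsin(√a) = 1.678905 rad = 96.1942°
d = R·c = 6378.14 × 1.678905 = 10708.3 km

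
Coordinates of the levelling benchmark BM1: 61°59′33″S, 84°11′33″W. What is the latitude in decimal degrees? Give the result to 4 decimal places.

61.9925°S

61° + 59′/60 + 33″/3600 = 61 + 0.98333 + 0.00917 = 61.9925°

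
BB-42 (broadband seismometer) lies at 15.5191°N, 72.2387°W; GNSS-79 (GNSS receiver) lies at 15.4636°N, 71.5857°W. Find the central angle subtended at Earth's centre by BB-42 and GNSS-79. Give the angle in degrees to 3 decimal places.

0.632°

Δφ = -0.0555°,  Δλ = 0.6530°
a = sin²(Δφ/2) + cos φ₁ cos φ₂ sin²(Δλ/2) = 0.000030
c = 2·arcsin(√a) = 0.011026 rad = 0.6317°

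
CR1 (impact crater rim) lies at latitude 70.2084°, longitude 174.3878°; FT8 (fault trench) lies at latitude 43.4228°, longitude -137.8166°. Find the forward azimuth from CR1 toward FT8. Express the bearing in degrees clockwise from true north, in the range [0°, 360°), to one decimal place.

112.8°

Δλ = 47.7956°
y = sin Δλ · cos φ₂ = 0.538010
x = cos φ₁ sin φ₂ − sin φ₁ cos φ₂ cos Δλ = -0.226346
θ = atan2(y, x) = 112.8170° → 112.8170° (mod 360°)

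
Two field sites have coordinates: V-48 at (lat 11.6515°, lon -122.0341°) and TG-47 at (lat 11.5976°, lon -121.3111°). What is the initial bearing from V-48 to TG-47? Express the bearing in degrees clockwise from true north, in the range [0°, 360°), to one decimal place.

Δλ = 0.7230°
y = sin Δλ · cos φ₂ = 0.012361
x = cos φ₁ sin φ₂ − sin φ₁ cos φ₂ cos Δλ = -0.000925
θ = atan2(y, x) = 94.2796° → 94.2796° (mod 360°)

94.3°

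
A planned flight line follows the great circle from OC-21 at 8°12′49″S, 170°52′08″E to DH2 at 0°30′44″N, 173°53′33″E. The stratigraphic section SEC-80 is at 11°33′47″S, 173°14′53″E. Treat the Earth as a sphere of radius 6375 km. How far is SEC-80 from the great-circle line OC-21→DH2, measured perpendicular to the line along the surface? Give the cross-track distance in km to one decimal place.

367.8 km

OC-21: φ = -8.21361°, λ = +170.86889°
DH2: φ = +0.51222°, λ = +173.89250°
SEC-80: φ = -11.56306°, λ = +173.24806°
δ₁₃ = central angle OC-21→SEC-80 = 0.071347 rad  (haversine)
θ₁₃ = bearing OC-21→SEC-80 = 145.214°,  θ₁₂ = bearing OC-21→DH2 = 19.195°
dₓₜ = R·arcsin(sin δ₁₃ · sin(θ₁₃ − θ₁₂)) = 6375·arcsin(0.07129·sin(126.019°)) = 367.772 km
|dₓₜ| = 367.772 km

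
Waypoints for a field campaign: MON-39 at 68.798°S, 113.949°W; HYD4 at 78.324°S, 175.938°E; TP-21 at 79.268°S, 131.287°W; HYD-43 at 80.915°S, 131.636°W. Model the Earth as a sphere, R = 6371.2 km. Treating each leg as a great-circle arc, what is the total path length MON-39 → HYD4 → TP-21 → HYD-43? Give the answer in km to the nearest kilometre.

MON-39→HYD4: c = 0.354222 rad, d = 2256.82 km
HYD4→TP-21: c = 0.173559 rad, d = 1105.78 km
TP-21→HYD-43: c = 0.028765 rad, d = 183.26 km
Total = 2256.82 + 1105.78 + 183.26 = 3545.86 km

3546 km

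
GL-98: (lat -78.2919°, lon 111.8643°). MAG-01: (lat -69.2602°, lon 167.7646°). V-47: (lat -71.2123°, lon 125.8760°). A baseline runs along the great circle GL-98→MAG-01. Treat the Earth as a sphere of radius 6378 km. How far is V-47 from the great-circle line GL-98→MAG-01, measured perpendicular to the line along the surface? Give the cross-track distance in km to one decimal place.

δ₁₃ = central angle GL-98→V-47 = 0.138448 rad  (haversine)
θ₁₃ = bearing GL-98→V-47 = 34.404°,  θ₁₂ = bearing GL-98→MAG-01 = 89.096°
dₓₜ = R·arcsin(sin δ₁₃ · sin(θ₁₃ − θ₁₂)) = 6378·arcsin(0.13801·sin(-54.691°)) = -719.819 km
|dₓₜ| = 719.819 km

719.8 km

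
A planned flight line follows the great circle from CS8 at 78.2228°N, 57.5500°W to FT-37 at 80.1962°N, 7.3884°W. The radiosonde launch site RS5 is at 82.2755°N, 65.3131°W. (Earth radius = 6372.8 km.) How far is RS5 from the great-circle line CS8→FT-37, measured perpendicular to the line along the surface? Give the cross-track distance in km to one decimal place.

δ₁₃ = central angle CS8→RS5 = 0.074205 rad  (haversine)
θ₁₃ = bearing CS8→RS5 = 345.824°,  θ₁₂ = bearing CS8→FT-37 = 54.188°
dₓₜ = R·arcsin(sin δ₁₃ · sin(θ₁₃ − θ₁₂)) = 6372.8·arcsin(0.07414·sin(291.637°)) = -439.521 km
|dₓₜ| = 439.521 km

439.5 km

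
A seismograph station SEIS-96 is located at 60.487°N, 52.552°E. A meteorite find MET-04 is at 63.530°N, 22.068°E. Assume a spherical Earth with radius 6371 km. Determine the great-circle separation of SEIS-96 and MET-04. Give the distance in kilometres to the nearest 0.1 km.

Δφ = 3.0430°,  Δλ = -30.4840°
a = sin²(Δφ/2) + cos φ₁ cos φ₂ sin²(Δλ/2) = 0.015881
c = 2·arcsin(√a) = 0.252711 rad = 14.4793°
d = R·c = 6371 × 0.252711 = 1610.0 km

1610.0 km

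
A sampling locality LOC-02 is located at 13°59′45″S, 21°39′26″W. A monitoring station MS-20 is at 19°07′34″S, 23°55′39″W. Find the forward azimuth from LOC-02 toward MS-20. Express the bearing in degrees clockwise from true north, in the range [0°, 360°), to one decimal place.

LOC-02: φ = -13.99583°, λ = -21.65722°
MS-20: φ = -19.12611°, λ = -23.92750°
Δλ = -2.2703°
y = sin Δλ · cos φ₂ = -0.037427
x = cos φ₁ sin φ₂ − sin φ₁ cos φ₂ cos Δλ = -0.089600
θ = atan2(y, x) = -157.3292° → 202.6708° (mod 360°)

202.7°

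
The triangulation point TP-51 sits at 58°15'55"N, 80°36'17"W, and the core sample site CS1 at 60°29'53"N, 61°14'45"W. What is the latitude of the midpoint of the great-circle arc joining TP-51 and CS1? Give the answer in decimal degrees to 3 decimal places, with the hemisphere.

TP-51: φ = +58.26528°, λ = -80.60472°
CS1: φ = +60.49806°, λ = -61.24583°
Bx = cos φ₂ cos Δλ = 0.464610,  By = cos φ₂ sin Δλ = 0.163240
φₘ = atan2(sin φ₁ + sin φ₂, √((cos φ₁ + Bx)² + By²)) = 59.74011°
λₘ = λ₁ + atan2(By, cos φ₁ + Bx) = -71.24706°

59.740°N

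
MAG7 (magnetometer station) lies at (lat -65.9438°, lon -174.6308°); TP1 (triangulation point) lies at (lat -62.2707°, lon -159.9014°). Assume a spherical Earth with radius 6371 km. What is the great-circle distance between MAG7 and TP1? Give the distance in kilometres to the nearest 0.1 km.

Δφ = 3.6731°,  Δλ = 14.7294°
a = sin²(Δφ/2) + cos φ₁ cos φ₂ sin²(Δλ/2) = 0.004144
c = 2·arcsin(√a) = 0.128831 rad = 7.3815°
d = R·c = 6371 × 0.128831 = 820.8 km

820.8 km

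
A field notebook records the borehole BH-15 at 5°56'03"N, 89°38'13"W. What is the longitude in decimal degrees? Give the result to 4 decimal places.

89° + 38′/60 + 13″/3600 = 89 + 0.63333 + 0.00361 = 89.6369°

89.6369°W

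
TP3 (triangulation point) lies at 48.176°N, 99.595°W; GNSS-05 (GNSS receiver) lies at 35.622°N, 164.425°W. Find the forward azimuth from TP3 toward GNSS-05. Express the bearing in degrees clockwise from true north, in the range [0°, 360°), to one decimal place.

Δλ = -64.8300°
y = sin Δλ · cos φ₂ = -0.735694
x = cos φ₁ sin φ₂ − sin φ₁ cos φ₂ cos Δλ = 0.130764
θ = atan2(y, x) = -79.9214° → 280.0786° (mod 360°)

280.1°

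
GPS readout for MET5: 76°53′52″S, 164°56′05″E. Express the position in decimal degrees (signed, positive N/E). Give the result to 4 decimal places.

-76.8978°, +164.9347°

lat: 76.8978° S → -76.8978°
lon: 164.9347° E → +164.9347°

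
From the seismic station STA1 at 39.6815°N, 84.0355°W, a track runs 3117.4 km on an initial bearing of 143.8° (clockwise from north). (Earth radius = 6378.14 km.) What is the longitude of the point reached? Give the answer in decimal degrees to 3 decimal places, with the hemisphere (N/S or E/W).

67.286°W

δ = d/R = 3117.4/6378.14 = 0.488763 rad
φ₂ = arcsin(sin φ₁ cos δ + cos φ₁ sin δ cos θ)
   = arcsin(0.63852·0.88291 + 0.76961·0.46953·-0.80696) = 15.79270°
λ₂ = λ₁ + atan2(sin θ sin δ cos φ₁, cos δ − sin φ₁ sin φ₂) = -67.28600°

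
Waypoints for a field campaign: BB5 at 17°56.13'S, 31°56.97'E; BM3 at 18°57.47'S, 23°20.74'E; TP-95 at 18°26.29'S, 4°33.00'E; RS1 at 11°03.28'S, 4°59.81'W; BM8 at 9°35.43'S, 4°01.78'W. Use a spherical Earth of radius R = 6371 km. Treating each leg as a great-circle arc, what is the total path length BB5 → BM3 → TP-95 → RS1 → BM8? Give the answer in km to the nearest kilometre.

BB5: φ = -17.93550°, λ = +31.94950°
BM3: φ = -18.95783°, λ = +23.34567°
TP-95: φ = -18.43817°, λ = +4.55000°
RS1: φ = -11.05467°, λ = -4.99683°
BM8: φ = -9.59050°, λ = -4.02967°
BB5→BM3: c = 0.143547 rad, d = 914.54 km
BM3→TP-95: c = 0.310719 rad, d = 1979.59 km
TP-95→RS1: c = 0.206213 rad, d = 1313.78 km
RS1→BM8: c = 0.030476 rad, d = 194.17 km
Total = 914.54 + 1979.59 + 1313.78 + 194.17 = 4402.08 km

4402 km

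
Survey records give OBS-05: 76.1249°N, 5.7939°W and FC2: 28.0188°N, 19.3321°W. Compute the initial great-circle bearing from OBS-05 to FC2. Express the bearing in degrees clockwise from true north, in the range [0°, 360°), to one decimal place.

Δλ = -13.5382°
y = sin Δλ · cos φ₂ = -0.206656
x = cos φ₁ sin φ₂ − sin φ₁ cos φ₂ cos Δλ = -0.720569
θ = atan2(y, x) = -163.9973° → 196.0027° (mod 360°)

196.0°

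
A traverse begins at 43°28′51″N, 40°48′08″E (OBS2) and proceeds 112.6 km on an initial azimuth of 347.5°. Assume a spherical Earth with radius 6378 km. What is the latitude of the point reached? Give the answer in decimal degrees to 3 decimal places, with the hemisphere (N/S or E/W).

OBS2: φ = +43.48083°, λ = +40.80222°
δ = d/R = 112.6/6378 = 0.017654 rad
φ₂ = arcsin(sin φ₁ cos δ + cos φ₁ sin δ cos θ)
   = arcsin(0.68811·0.99984 + 0.72560·0.01765·0.97630) = 44.46798°
λ₂ = λ₁ + atan2(sin θ sin δ cos φ₁, cos δ − sin φ₁ sin φ₂) = 40.49545°

44.468°N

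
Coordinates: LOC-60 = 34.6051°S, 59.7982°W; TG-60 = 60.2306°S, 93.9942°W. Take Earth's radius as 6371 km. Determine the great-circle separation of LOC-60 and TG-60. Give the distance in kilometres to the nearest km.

Δφ = -25.6255°,  Δλ = -34.1960°
a = sin²(Δφ/2) + cos φ₁ cos φ₂ sin²(Δλ/2) = 0.084505
c = 2·arcsin(√a) = 0.589913 rad = 33.7995°
d = R·c = 6371 × 0.589913 = 3758.3 km

3758 km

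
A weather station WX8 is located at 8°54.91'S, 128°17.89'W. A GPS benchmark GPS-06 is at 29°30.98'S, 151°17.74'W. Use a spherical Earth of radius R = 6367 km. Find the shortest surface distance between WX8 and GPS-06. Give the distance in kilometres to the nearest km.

3312 km

WX8: φ = -8.91517°, λ = -128.29817°
GPS-06: φ = -29.51633°, λ = -151.29567°
Δφ = -20.6012°,  Δλ = -22.9975°
a = sin²(Δφ/2) + cos φ₁ cos φ₂ sin²(Δλ/2) = 0.066138
c = 2·arcsin(√a) = 0.520190 rad = 29.8047°
d = R·c = 6367 × 0.520190 = 3312.0 km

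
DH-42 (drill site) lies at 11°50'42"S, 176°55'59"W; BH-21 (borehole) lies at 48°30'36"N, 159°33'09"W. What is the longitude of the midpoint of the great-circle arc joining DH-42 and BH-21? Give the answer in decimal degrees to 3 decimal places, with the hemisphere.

169.930°W

DH-42: φ = -11.84500°, λ = -176.93306°
BH-21: φ = +48.51000°, λ = -159.55250°
Bx = cos φ₂ cos Δλ = 0.632241,  By = cos φ₂ sin Δλ = 0.197897
φₘ = atan2(sin φ₁ + sin φ₂, √((cos φ₁ + Bx)² + By²)) = 18.52346°
λₘ = λ₁ + atan2(By, cos φ₁ + Bx) = -169.92965°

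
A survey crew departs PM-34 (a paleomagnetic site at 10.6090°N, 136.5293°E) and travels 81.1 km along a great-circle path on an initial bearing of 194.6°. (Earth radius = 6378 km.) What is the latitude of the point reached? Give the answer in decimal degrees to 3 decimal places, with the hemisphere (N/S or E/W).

9.904°N

δ = d/R = 81.1/6378 = 0.012716 rad
φ₂ = arcsin(sin φ₁ cos δ + cos φ₁ sin δ cos θ)
   = arcsin(0.18411·0.99992 + 0.98291·0.01272·-0.96771) = 9.90392°
λ₂ = λ₁ + atan2(sin θ sin δ cos φ₁, cos δ − sin φ₁ sin φ₂) = 136.34288°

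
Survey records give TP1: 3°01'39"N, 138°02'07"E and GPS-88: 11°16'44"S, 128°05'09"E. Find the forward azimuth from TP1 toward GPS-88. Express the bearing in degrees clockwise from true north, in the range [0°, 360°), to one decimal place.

214.5°

TP1: φ = +3.02750°, λ = +138.03528°
GPS-88: φ = -11.27889°, λ = +128.08583°
Δλ = -9.9494°
y = sin Δλ · cos φ₂ = -0.169442
x = cos φ₁ sin φ₂ − sin φ₁ cos φ₂ cos Δλ = -0.246328
θ = atan2(y, x) = -145.4770° → 214.5230° (mod 360°)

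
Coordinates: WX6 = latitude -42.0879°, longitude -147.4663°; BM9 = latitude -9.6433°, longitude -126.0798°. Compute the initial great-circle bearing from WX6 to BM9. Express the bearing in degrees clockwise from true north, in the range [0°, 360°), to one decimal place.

Δλ = 21.3865°
y = sin Δλ · cos φ₂ = 0.359505
x = cos φ₁ sin φ₂ − sin φ₁ cos φ₂ cos Δλ = 0.490982
θ = atan2(y, x) = 36.2121° → 36.2121° (mod 360°)

36.2°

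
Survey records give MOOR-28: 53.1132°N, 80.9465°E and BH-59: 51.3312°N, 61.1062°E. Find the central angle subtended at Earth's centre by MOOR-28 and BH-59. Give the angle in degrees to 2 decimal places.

Δφ = -1.7820°,  Δλ = -19.8403°
a = sin²(Δφ/2) + cos φ₁ cos φ₂ sin²(Δλ/2) = 0.011373
c = 2·arcsin(√a) = 0.213690 rad = 12.2436°

12.24°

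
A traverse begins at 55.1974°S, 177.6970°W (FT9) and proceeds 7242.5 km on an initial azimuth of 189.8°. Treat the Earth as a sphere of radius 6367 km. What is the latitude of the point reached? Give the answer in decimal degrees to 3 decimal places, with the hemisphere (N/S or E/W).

58.782°S

δ = d/R = 7242.5/6367 = 1.137506 rad
φ₂ = arcsin(sin φ₁ cos δ + cos φ₁ sin δ cos θ)
   = arcsin(-0.82112·0.41986 + 0.57075·0.90759·-0.98541) = -58.78237°
λ₂ = λ₁ + atan2(sin θ sin δ cos φ₁, cos δ − sin φ₁ sin φ₂) = 19.64397°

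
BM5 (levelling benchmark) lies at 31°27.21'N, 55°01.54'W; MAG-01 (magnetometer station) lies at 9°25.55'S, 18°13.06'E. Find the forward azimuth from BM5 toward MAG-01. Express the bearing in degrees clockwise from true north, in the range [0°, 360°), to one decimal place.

107.0°

BM5: φ = +31.45350°, λ = -55.02567°
MAG-01: φ = -9.42583°, λ = +18.21767°
Δλ = 73.2433°
y = sin Δλ · cos φ₂ = 0.944610
x = cos φ₁ sin φ₂ − sin φ₁ cos φ₂ cos Δλ = -0.288117
θ = atan2(y, x) = 106.9623° → 106.9623° (mod 360°)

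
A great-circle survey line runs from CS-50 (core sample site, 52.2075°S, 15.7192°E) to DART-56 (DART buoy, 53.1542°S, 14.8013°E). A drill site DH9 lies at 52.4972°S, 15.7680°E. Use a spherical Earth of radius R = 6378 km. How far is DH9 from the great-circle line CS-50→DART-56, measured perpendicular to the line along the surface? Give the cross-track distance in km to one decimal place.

δ₁₃ = central angle CS-50→DH9 = 0.005083 rad  (haversine)
θ₁₃ = bearing CS-50→DH9 = 174.145°,  θ₁₂ = bearing CS-50→DART-56 = 210.083°
dₓₜ = R·arcsin(sin δ₁₃ · sin(θ₁₃ − θ₁₂)) = 6378·arcsin(0.00508·sin(-35.938°)) = -19.027 km
|dₓₜ| = 19.027 km

19.0 km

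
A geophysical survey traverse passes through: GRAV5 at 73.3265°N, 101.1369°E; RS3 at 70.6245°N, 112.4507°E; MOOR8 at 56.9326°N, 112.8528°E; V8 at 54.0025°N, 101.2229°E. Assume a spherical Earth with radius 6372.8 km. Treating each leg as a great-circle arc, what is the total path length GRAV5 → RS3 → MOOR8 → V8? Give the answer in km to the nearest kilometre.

2815 km

GRAV5→RS3: c = 0.076980 rad, d = 490.58 km
RS3→MOOR8: c = 0.238988 rad, d = 1523.02 km
MOOR8→V8: c = 0.125710 rad, d = 801.12 km
Total = 490.58 + 1523.02 + 801.12 = 2814.72 km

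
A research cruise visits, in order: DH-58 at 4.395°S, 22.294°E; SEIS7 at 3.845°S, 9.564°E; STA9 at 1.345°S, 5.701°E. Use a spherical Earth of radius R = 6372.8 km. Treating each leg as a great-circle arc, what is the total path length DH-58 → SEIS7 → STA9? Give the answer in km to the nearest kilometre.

1925 km

DH-58→SEIS7: c = 0.221811 rad, d = 1413.56 km
SEIS7→STA9: c = 0.080247 rad, d = 511.40 km
Total = 1413.56 + 511.40 = 1924.95 km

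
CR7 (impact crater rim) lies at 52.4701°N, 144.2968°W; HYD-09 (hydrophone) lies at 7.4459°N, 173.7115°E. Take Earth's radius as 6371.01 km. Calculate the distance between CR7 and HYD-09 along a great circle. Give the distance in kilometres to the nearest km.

6284 km

Δφ = -45.0242°,  Δλ = -41.9917°
a = sin²(Δφ/2) + cos φ₁ cos φ₂ sin²(Δλ/2) = 0.224142
c = 2·arcsin(√a) = 0.986376 rad = 56.5152°
d = R·c = 6371.01 × 0.986376 = 6284.2 km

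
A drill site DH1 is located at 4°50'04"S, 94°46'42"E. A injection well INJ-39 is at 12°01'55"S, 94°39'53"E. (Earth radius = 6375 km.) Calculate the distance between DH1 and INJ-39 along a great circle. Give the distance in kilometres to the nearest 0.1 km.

800.9 km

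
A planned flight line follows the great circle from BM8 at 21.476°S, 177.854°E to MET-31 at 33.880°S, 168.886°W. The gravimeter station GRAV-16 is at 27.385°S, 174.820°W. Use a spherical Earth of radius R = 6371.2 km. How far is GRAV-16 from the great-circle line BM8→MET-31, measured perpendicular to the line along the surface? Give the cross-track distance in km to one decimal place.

111.5 km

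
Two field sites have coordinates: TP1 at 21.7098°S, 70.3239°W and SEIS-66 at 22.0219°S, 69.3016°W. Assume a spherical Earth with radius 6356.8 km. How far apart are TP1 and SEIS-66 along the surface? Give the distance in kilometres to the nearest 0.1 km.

110.8 km

Δφ = -0.3121°,  Δλ = 1.0223°
a = sin²(Δφ/2) + cos φ₁ cos φ₂ sin²(Δλ/2) = 0.000076
c = 2·arcsin(√a) = 0.017432 rad = 0.9988°
d = R·c = 6356.8 × 0.017432 = 110.8 km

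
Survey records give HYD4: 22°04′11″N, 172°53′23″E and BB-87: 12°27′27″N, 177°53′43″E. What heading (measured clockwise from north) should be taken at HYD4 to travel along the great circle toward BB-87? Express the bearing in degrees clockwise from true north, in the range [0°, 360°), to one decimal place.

HYD4: φ = +22.06972°, λ = +172.88972°
BB-87: φ = +12.45750°, λ = +177.89528°
Δλ = 5.0056°
y = sin Δλ · cos φ₂ = 0.085198
x = cos φ₁ sin φ₂ − sin φ₁ cos φ₂ cos Δλ = -0.165580
θ = atan2(y, x) = 152.7722° → 152.7722° (mod 360°)

152.8°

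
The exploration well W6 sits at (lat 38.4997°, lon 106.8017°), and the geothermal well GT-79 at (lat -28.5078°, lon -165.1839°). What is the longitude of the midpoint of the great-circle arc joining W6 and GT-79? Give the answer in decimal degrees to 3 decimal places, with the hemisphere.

Bx = cos φ₂ cos Δλ = 0.030447,  By = cos φ₂ sin Δλ = 0.878225
φₘ = atan2(sin φ₁ + sin φ₂, √((cos φ₁ + Bx)² + By²)) = 6.91900°
λₘ = λ₁ + atan2(By, cos φ₁ + Bx) = 154.00824°

154.008°E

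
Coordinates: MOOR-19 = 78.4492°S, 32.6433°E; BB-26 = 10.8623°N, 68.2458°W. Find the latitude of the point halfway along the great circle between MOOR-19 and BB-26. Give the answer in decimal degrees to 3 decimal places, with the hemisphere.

39.366°S

Bx = cos φ₂ cos Δλ = -0.185524,  By = cos φ₂ sin Δλ = -0.964400
φₘ = atan2(sin φ₁ + sin φ₂, √((cos φ₁ + Bx)² + By²)) = -39.36589°
λₘ = λ₁ + atan2(By, cos φ₁ + Bx) = -56.48267°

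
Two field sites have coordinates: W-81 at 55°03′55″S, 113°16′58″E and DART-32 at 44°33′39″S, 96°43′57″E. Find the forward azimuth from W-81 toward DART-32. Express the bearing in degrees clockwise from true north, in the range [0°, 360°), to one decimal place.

W-81: φ = -55.06528°, λ = +113.28278°
DART-32: φ = -44.56083°, λ = +96.73250°
Δλ = -16.5503°
y = sin Δλ · cos φ₂ = -0.202962
x = cos φ₁ sin φ₂ − sin φ₁ cos φ₂ cos Δλ = 0.158112
θ = atan2(y, x) = -52.0806° → 307.9194° (mod 360°)

307.9°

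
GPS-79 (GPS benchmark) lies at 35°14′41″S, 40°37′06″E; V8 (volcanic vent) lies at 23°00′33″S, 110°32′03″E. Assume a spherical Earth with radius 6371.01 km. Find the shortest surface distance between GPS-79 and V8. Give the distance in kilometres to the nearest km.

GPS-79: φ = -35.24472°, λ = +40.61833°
V8: φ = -23.00917°, λ = +110.53417°
Δφ = 12.2356°,  Δλ = 69.9158°
a = sin²(Δφ/2) + cos φ₁ cos φ₂ sin²(Δλ/2) = 0.258147
c = 2·arcsin(√a) = 1.065913 rad = 61.0723°
d = R·c = 6371.01 × 1.065913 = 6790.9 km

6791 km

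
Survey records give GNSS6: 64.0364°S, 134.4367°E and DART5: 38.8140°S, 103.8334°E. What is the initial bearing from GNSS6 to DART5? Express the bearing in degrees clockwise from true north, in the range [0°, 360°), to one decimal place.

309.6°

Δλ = -30.6033°
y = sin Δλ · cos φ₂ = -0.396676
x = cos φ₁ sin φ₂ − sin φ₁ cos φ₂ cos Δλ = 0.328556
θ = atan2(y, x) = -50.3659° → 309.6341° (mod 360°)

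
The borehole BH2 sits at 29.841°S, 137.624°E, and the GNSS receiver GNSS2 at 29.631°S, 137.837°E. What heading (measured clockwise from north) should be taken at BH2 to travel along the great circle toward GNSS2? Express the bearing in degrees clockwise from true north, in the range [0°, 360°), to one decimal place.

41.4°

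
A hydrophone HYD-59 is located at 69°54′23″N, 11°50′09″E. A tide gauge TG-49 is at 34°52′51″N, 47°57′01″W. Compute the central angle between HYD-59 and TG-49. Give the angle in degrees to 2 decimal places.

47.24°

HYD-59: φ = +69.90639°, λ = +11.83583°
TG-49: φ = +34.88083°, λ = -47.95028°
Δφ = -35.0256°,  Δλ = -59.7861°
a = sin²(Δφ/2) + cos φ₁ cos φ₂ sin²(Δλ/2) = 0.160555
c = 2·arcsin(√a) = 0.824547 rad = 47.2431°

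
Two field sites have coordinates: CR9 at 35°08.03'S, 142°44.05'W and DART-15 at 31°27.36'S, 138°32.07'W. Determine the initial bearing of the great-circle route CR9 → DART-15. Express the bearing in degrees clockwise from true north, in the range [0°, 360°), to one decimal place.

44.8°

CR9: φ = -35.13383°, λ = -142.73417°
DART-15: φ = -31.45600°, λ = -138.53450°
Δλ = 4.1997°
y = sin Δλ · cos φ₂ = 0.062470
x = cos φ₁ sin φ₂ − sin φ₁ cos φ₂ cos Δλ = 0.062828
θ = atan2(y, x) = 44.8364° → 44.8364° (mod 360°)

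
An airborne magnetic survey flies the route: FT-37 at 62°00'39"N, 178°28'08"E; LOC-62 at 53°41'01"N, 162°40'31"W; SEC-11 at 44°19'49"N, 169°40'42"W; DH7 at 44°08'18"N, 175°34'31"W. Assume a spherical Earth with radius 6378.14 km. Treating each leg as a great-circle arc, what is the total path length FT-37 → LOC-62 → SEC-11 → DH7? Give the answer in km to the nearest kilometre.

3072 km

FT-37: φ = +62.01083°, λ = +178.46889°
LOC-62: φ = +53.68361°, λ = -162.67528°
SEC-11: φ = +44.33028°, λ = -169.67833°
DH7: φ = +44.13833°, λ = -175.57528°
FT-37→LOC-62: c = 0.226131 rad, d = 1442.29 km
LOC-62→SEC-11: c = 0.181665 rad, d = 1158.68 km
SEC-11→DH7: c = 0.073802 rad, d = 470.72 km
Total = 1442.29 + 1158.68 + 470.72 = 3071.70 km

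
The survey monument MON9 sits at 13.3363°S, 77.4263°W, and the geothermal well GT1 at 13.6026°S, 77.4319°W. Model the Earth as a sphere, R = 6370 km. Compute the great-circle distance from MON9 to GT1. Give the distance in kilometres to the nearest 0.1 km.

29.6 km

Δφ = -0.2663°,  Δλ = -0.0056°
a = sin²(Δφ/2) + cos φ₁ cos φ₂ sin²(Δλ/2) = 0.000005
c = 2·arcsin(√a) = 0.004649 rad = 0.2664°
d = R·c = 6370 × 0.004649 = 29.6 km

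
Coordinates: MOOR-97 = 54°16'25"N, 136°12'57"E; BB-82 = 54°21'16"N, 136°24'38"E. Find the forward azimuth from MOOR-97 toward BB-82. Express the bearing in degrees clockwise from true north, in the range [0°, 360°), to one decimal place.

54.5°

MOOR-97: φ = +54.27361°, λ = +136.21583°
BB-82: φ = +54.35444°, λ = +136.41056°
Δλ = 0.1947°
y = sin Δλ · cos φ₂ = 0.001981
x = cos φ₁ sin φ₂ − sin φ₁ cos φ₂ cos Δλ = 0.001414
θ = atan2(y, x) = 54.4843° → 54.4843° (mod 360°)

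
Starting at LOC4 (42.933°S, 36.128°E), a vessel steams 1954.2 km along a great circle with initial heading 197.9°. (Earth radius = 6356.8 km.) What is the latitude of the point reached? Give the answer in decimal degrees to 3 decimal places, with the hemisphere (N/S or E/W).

δ = d/R = 1954.2/6356.8 = 0.307419 rad
φ₂ = arcsin(sin φ₁ cos δ + cos φ₁ sin δ cos θ)
   = arcsin(-0.68114·0.95312 + 0.73215·0.30260·-0.95159) = -59.32034°
λ₂ = λ₁ + atan2(sin θ sin δ cos φ₁, cos δ − sin φ₁ sin φ₂) = 25.62543°

59.320°S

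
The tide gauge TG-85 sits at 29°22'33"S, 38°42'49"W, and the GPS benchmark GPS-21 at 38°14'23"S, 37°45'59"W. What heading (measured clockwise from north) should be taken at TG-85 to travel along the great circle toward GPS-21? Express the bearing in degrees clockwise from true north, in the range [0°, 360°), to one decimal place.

175.2°

TG-85: φ = -29.37583°, λ = -38.71361°
GPS-21: φ = -38.23972°, λ = -37.76639°
Δλ = 0.9472°
y = sin Δλ · cos φ₂ = 0.012984
x = cos φ₁ sin φ₂ − sin φ₁ cos φ₂ cos Δλ = -0.154140
θ = atan2(y, x) = 175.1850° → 175.1850° (mod 360°)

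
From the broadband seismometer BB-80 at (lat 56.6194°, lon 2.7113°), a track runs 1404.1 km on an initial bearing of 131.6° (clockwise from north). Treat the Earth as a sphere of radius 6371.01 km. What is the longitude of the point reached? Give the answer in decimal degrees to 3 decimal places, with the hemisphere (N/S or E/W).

δ = d/R = 1404.1/6371.01 = 0.220389 rad
φ₂ = arcsin(sin φ₁ cos δ + cos φ₁ sin δ cos θ)
   = arcsin(0.83503·0.97581 + 0.55020·0.21861·-0.66393) = 47.30560°
λ₂ = λ₁ + atan2(sin θ sin δ cos φ₁, cos δ − sin φ₁ sin φ₂) = 16.66177°

16.662°E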